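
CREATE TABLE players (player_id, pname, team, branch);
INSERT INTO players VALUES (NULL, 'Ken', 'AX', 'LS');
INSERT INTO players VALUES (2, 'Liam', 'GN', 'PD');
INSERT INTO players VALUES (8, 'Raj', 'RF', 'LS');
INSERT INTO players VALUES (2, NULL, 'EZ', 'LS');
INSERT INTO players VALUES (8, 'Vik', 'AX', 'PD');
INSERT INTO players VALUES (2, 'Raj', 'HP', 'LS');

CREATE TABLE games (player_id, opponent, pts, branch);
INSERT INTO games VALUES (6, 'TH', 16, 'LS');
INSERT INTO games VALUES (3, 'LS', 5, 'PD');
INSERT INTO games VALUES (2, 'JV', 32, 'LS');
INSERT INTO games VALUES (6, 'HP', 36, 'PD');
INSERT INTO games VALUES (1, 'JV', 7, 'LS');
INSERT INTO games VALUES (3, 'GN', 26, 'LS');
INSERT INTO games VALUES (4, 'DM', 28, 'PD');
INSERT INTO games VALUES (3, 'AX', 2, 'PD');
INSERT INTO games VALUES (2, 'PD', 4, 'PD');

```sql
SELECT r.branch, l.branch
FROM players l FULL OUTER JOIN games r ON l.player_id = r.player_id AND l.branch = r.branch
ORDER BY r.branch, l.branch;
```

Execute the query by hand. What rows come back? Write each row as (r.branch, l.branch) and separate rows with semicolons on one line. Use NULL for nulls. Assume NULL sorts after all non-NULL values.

FULL OUTER JOIN keeps every row from both sides; unmatched rows get NULL for the other side's columns.
Matching on l.player_id = r.player_id AND l.branch = r.branch. A NULL in a compared column never satisfies the condition.
- l[0] player_id=NULL, branch=LS → no match; kept with NULLs on the r side.
- l[1] player_id=2, branch=PD → 1 match(es) in r → 1 row(s).
- l[2] player_id=8, branch=LS → no match; kept with NULLs on the r side.
- l[3] player_id=2, branch=LS → 1 match(es) in r → 1 row(s).
- l[4] player_id=8, branch=PD → no match; kept with NULLs on the r side.
- l[5] player_id=2, branch=LS → 1 match(es) in r → 1 row(s).
- 7 row(s) from r found no l partner → padded with NULL.

(LS, LS); (LS, LS); (LS, NULL); (LS, NULL); (LS, NULL); (PD, PD); (PD, NULL); (PD, NULL); (PD, NULL); (PD, NULL); (NULL, LS); (NULL, LS); (NULL, PD)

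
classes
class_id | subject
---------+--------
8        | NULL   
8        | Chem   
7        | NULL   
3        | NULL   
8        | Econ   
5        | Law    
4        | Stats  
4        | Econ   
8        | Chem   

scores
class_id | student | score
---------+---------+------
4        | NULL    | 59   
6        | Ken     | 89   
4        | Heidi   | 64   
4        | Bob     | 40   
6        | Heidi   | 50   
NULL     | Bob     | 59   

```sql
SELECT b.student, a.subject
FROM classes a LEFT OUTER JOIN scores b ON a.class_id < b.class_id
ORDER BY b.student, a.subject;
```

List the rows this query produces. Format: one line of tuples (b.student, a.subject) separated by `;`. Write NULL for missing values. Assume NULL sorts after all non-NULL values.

LEFT JOIN keeps every row from `classes`; unmatched rows get NULL for `scores`'s columns.
Matching on a.class_id < b.class_id. A NULL in a compared column never satisfies the condition.
- a (class_id=8) has no partner → padded with NULL.
- a (class_id=8) has no partner → padded with NULL.
- a (class_id=7) has no partner → padded with NULL.
- a (class_id=3) pairs with 5 row(s) of b.
- a (class_id=8) has no partner → padded with NULL.
- a (class_id=5) pairs with 2 row(s) of b.
- a (class_id=4) pairs with 2 row(s) of b.
- a (class_id=4) pairs with 2 row(s) of b.
- a (class_id=8) has no partner → padded with NULL.

(Bob, NULL); (Heidi, Econ); (Heidi, Law); (Heidi, Stats); (Heidi, NULL); (Heidi, NULL); (Ken, Econ); (Ken, Law); (Ken, Stats); (Ken, NULL); (NULL, Chem); (NULL, Chem); (NULL, Econ); (NULL, NULL); (NULL, NULL); (NULL, NULL)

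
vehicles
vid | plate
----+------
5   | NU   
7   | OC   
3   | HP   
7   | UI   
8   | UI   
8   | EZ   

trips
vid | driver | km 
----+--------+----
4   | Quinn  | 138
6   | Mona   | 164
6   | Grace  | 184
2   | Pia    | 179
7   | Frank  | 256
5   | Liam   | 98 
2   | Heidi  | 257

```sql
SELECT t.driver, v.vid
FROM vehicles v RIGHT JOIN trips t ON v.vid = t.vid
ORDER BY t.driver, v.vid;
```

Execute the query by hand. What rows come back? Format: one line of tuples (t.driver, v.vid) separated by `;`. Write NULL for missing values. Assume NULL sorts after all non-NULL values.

RIGHT JOIN keeps every row from `trips`; unmatched rows get NULL for `vehicles`'s columns.
Matching on v.vid = t.vid.
- v row (vid=5): matches 1 t row(s) → 1 output row(s).
- v row (vid=7): matches 1 t row(s) → 1 output row(s).
- v row (vid=3): no match.
- v row (vid=7): matches 1 t row(s) → 1 output row(s).
- v row (vid=8): no match.
- v row (vid=8): no match.
- 5 t row(s) had no v match → kept, v columns NULL.
After projecting and ordering:
t.driver | v.vid
Frank | 7
Frank | 7
Grace | NULL
Heidi | NULL
Liam | 5
Mona | NULL
Pia | NULL
Quinn | NULL

(Frank, 7); (Frank, 7); (Grace, NULL); (Heidi, NULL); (Liam, 5); (Mona, NULL); (Pia, NULL); (Quinn, NULL)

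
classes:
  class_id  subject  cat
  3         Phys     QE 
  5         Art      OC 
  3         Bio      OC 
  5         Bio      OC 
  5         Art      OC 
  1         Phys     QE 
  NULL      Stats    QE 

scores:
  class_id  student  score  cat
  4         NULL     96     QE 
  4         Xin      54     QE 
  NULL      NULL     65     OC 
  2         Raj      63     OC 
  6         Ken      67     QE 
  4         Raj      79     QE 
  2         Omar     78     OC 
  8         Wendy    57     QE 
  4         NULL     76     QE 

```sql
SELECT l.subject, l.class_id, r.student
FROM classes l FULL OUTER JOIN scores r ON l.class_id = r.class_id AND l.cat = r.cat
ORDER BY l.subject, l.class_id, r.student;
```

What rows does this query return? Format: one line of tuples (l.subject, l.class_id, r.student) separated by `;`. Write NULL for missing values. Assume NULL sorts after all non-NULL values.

FULL OUTER JOIN keeps every row from both sides; unmatched rows get NULL for the other side's columns.
Matching on l.class_id = r.class_id AND l.cat = r.cat. A NULL in a compared column never satisfies the condition.
- l[0] class_id=3, cat=QE → no match; kept with NULLs on the r side.
- l[1] class_id=5, cat=OC → no match; kept with NULLs on the r side.
- l[2] class_id=3, cat=OC → no match; kept with NULLs on the r side.
- l[3] class_id=5, cat=OC → no match; kept with NULLs on the r side.
- l[4] class_id=5, cat=OC → no match; kept with NULLs on the r side.
- l[5] class_id=1, cat=QE → no match; kept with NULLs on the r side.
- l[6] class_id=NULL, cat=QE → no match; kept with NULLs on the r side.
- 9 row(s) from r found no l partner → padded with NULL.

(Art, 5, NULL); (Art, 5, NULL); (Bio, 3, NULL); (Bio, 5, NULL); (Phys, 1, NULL); (Phys, 3, NULL); (Stats, NULL, NULL); (NULL, NULL, Ken); (NULL, NULL, Omar); (NULL, NULL, Raj); (NULL, NULL, Raj); (NULL, NULL, Wendy); (NULL, NULL, Xin); (NULL, NULL, NULL); (NULL, NULL, NULL); (NULL, NULL, NULL)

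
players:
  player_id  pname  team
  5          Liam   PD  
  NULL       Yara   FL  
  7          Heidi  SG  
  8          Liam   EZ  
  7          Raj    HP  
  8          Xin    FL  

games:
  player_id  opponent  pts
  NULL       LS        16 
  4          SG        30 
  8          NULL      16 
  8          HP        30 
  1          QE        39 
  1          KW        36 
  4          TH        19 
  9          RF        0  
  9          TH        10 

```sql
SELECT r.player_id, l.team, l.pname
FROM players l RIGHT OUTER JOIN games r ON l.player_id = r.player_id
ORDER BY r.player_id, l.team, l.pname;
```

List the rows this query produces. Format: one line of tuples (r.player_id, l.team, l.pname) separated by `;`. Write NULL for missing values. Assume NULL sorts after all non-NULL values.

(1, NULL, NULL); (1, NULL, NULL); (4, NULL, NULL); (4, NULL, NULL); (8, EZ, Liam); (8, EZ, Liam); (8, FL, Xin); (8, FL, Xin); (9, NULL, NULL); (9, NULL, NULL); (NULL, NULL, NULL)

RIGHT JOIN keeps every row from `games`; unmatched rows get NULL for `players`'s columns.
Matching on l.player_id = r.player_id. A NULL in a compared column never satisfies the condition.
- l[0] player_id=5 → no match.
- l[1] player_id=NULL → no match.
- l[2] player_id=7 → no match.
- l[3] player_id=8 → 2 match(es) in r → 2 row(s).
- l[4] player_id=7 → no match.
- l[5] player_id=8 → 2 match(es) in r → 2 row(s).
- plus 7 unmatched r row(s), each kept with NULL l columns.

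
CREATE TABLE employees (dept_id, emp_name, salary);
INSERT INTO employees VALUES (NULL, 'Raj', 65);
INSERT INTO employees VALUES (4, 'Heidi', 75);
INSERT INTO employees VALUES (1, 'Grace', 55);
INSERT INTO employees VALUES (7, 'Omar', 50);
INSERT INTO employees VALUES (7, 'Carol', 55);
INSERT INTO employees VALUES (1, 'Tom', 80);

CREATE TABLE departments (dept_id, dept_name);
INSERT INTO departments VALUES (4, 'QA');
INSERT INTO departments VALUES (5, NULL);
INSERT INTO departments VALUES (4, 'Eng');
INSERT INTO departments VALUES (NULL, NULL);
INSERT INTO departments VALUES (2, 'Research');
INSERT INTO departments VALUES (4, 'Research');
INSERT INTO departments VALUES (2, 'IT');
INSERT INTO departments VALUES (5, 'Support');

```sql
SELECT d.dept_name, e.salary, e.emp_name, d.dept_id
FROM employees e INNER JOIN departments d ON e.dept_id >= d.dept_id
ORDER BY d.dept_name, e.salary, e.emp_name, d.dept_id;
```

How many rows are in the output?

19

INNER JOIN keeps only pairs where the ON condition holds.
Matching on e.dept_id >= d.dept_id. A NULL in a compared column never satisfies the condition.
- e[0] dept_id=NULL → no match; dropped.
- e[1] dept_id=4 → 5 match(es) in d → 5 row(s).
- e[2] dept_id=1 → no match; dropped.
- e[3] dept_id=7 → 7 match(es) in d → 7 row(s).
- e[4] dept_id=7 → 7 match(es) in d → 7 row(s).
- e[5] dept_id=1 → no match; dropped.
Total: 19 rows.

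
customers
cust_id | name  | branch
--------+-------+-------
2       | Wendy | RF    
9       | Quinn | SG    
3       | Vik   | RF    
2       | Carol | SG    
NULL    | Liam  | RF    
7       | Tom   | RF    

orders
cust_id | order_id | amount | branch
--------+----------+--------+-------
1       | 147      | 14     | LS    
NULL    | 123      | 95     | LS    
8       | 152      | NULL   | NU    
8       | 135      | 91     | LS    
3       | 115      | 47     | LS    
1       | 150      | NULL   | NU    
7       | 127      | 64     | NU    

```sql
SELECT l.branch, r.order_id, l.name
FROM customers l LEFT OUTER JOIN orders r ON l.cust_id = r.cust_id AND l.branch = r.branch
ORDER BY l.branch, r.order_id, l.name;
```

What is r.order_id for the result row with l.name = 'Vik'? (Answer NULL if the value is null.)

LEFT JOIN keeps every row from `customers`; unmatched rows get NULL for `orders`'s columns.
Matching on l.cust_id = r.cust_id AND l.branch = r.branch. A NULL in a compared column never satisfies the condition.
- l[0] cust_id=2, branch=RF → no match; kept with NULLs on the r side.
- l[1] cust_id=9, branch=SG → no match; kept with NULLs on the r side.
- l[2] cust_id=3, branch=RF → no match; kept with NULLs on the r side.
- l[3] cust_id=2, branch=SG → no match; kept with NULLs on the r side.
- l[4] cust_id=NULL, branch=RF → no match; kept with NULLs on the r side.
- l[5] cust_id=7, branch=RF → no match; kept with NULLs on the r side.

NULL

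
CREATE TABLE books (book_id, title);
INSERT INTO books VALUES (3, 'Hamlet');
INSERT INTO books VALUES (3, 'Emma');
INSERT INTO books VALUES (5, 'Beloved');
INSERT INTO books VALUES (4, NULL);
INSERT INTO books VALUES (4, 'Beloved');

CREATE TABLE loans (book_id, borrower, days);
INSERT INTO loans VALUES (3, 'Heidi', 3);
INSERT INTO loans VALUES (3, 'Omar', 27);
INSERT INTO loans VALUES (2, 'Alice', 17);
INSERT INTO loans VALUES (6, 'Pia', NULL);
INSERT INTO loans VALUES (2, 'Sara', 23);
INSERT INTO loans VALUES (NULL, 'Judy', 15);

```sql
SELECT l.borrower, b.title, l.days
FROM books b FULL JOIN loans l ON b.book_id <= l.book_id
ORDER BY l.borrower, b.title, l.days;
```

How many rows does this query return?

12

FULL OUTER JOIN keeps every row from both sides; unmatched rows get NULL for the other side's columns.
Matching on b.book_id <= l.book_id. A NULL in a compared column never satisfies the condition.
Matched pairs: 9; unmatched b rows kept: 0; unmatched l rows kept: 3.
Total: 9 matched + 3 padded = 12 rows.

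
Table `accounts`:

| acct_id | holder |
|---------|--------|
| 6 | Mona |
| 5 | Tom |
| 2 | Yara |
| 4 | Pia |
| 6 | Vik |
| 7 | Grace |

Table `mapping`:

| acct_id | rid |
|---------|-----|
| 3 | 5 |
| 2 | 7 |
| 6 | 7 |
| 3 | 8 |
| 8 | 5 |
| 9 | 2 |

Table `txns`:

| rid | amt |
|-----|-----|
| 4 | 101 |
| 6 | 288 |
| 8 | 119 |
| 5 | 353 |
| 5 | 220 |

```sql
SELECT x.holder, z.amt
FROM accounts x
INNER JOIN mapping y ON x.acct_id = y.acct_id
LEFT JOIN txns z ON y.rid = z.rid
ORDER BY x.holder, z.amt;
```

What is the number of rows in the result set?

Step 1 — x INNER JOIN y on acct_id → 3 row(s).
Then LEFT JOIN `txns z` on rid: each of those 3 rows is kept; rows whose y.rid has no match in z get NULL for z's columns.
Result: 3 row(s).

3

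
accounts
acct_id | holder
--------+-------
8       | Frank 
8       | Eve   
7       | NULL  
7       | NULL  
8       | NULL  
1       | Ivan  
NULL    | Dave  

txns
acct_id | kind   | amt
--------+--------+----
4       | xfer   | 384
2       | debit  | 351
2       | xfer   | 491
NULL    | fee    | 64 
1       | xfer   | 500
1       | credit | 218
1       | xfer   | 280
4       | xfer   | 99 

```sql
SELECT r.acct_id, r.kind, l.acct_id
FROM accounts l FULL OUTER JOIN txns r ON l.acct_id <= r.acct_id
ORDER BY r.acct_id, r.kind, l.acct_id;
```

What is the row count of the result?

FULL OUTER JOIN keeps every row from both sides; unmatched rows get NULL for the other side's columns.
Matching on l.acct_id <= r.acct_id. A NULL in a compared column never satisfies the condition.
Matched pairs: 7; unmatched l rows kept: 6; unmatched r rows kept: 1.
Total: 7 matched + 7 padded = 14 rows.

14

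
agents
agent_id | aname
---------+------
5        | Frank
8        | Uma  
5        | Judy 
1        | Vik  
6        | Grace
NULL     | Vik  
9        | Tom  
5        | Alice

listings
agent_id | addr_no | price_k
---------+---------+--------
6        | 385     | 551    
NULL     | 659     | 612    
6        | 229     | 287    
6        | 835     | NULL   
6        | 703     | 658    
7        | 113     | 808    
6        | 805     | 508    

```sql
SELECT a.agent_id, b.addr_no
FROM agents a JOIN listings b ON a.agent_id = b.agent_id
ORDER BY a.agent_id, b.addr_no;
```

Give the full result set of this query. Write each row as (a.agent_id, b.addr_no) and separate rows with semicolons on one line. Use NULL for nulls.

INNER JOIN keeps only pairs where the ON condition holds.
Matching on a.agent_id = b.agent_id. A NULL in a compared column never satisfies the condition.
- a (agent_id=5) has no partner → excluded.
- a (agent_id=8) has no partner → excluded.
- a (agent_id=5) has no partner → excluded.
- a (agent_id=1) has no partner → excluded.
- a (agent_id=6) pairs with 5 row(s) of b.
- a (agent_id=NULL) has no partner → excluded.
- a (agent_id=9) has no partner → excluded.
- a (agent_id=5) has no partner → excluded.
After projecting and ordering:
a.agent_id | b.addr_no
6 | 229
6 | 385
6 | 703
6 | 805
6 | 835

(6, 229); (6, 385); (6, 703); (6, 805); (6, 835)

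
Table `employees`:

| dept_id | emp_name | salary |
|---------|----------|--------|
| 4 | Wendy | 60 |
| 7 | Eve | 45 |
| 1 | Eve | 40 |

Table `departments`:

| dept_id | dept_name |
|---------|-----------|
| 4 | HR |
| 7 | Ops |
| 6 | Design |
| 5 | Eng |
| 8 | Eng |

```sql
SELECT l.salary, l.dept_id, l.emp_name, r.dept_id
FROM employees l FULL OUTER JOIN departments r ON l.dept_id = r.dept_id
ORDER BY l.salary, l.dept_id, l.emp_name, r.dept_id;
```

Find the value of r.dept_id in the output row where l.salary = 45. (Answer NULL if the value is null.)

7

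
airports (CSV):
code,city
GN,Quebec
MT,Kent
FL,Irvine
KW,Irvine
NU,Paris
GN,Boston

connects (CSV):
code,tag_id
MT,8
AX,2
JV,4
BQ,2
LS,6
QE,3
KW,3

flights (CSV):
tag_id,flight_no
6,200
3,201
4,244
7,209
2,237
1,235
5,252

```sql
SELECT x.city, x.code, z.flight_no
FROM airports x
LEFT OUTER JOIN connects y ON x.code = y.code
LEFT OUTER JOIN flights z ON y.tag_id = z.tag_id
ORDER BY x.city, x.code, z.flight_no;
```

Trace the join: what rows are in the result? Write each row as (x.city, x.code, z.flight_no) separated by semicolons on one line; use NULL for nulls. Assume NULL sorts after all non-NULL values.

Evaluate left to right. First `airports x LEFT JOIN connects y` on code: 6 row(s).
Then LEFT JOIN `flights z` on tag_id: each of those 6 rows is kept; rows whose y.tag_id has no match in z get NULL for z's columns.

(Boston, GN, NULL); (Irvine, FL, NULL); (Irvine, KW, 201); (Kent, MT, NULL); (Paris, NU, NULL); (Quebec, GN, NULL)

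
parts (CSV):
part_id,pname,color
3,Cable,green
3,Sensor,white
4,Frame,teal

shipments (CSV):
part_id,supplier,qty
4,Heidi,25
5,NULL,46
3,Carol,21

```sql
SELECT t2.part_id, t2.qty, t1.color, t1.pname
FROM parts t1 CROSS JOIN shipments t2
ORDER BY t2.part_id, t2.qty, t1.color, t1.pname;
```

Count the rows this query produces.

9

CROSS JOIN pairs every row of `parts` with every row of `shipments`: 3 × 3 = 9 rows.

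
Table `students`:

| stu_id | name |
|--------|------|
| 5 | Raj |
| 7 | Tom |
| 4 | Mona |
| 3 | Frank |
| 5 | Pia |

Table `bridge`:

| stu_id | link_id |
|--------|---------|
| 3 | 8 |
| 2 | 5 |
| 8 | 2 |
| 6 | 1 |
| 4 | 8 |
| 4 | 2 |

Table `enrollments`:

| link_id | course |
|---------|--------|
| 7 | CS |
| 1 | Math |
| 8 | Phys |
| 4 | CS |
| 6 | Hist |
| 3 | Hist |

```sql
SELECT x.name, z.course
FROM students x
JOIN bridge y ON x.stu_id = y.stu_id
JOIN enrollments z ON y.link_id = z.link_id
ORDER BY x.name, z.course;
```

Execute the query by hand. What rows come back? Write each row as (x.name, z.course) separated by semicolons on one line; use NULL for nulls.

(Frank, Phys); (Mona, Phys)

Evaluate left to right. First `students x INNER JOIN bridge y` on stu_id: 3 row(s).
Then INNER JOIN `enrollments z` on link_id: keep only rows whose y.link_id appears in z.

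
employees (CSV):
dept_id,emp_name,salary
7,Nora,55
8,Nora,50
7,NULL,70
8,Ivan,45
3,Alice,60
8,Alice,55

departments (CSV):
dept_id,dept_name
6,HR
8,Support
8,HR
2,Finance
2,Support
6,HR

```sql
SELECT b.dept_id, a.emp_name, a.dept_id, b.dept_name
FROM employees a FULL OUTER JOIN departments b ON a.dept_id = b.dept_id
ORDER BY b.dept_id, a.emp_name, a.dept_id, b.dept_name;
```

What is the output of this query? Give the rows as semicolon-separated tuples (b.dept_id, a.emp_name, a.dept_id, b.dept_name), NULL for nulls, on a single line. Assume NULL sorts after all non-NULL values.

(2, NULL, NULL, Finance); (2, NULL, NULL, Support); (6, NULL, NULL, HR); (6, NULL, NULL, HR); (8, Alice, 8, HR); (8, Alice, 8, Support); (8, Ivan, 8, HR); (8, Ivan, 8, Support); (8, Nora, 8, HR); (8, Nora, 8, Support); (NULL, Alice, 3, NULL); (NULL, Nora, 7, NULL); (NULL, NULL, 7, NULL)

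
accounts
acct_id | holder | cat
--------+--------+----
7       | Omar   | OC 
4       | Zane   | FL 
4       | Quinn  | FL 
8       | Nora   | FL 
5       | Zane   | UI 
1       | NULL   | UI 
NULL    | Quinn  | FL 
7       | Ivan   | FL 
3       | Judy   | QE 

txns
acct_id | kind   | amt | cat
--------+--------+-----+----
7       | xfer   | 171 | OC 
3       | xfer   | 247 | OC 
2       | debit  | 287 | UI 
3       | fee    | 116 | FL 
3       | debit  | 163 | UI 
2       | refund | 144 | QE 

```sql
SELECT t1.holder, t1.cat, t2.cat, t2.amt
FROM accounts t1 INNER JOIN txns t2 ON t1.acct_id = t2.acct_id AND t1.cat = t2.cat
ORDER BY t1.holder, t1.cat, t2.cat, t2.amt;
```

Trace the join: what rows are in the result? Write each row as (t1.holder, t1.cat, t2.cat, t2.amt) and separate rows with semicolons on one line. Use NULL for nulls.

INNER JOIN keeps only pairs where the ON condition holds.
Matching on t1.acct_id = t2.acct_id AND t1.cat = t2.cat. A NULL in a compared column never satisfies the condition.
- t1 (acct_id=7, cat=OC) pairs with 1 row(s) of t2.
- t1 (acct_id=4, cat=FL) has no partner → excluded.
- t1 (acct_id=4, cat=FL) has no partner → excluded.
- t1 (acct_id=8, cat=FL) has no partner → excluded.
- t1 (acct_id=5, cat=UI) has no partner → excluded.
- t1 (acct_id=1, cat=UI) has no partner → excluded.
- t1 (acct_id=NULL, cat=FL) has no partner → excluded.
- t1 (acct_id=7, cat=FL) has no partner → excluded.
- t1 (acct_id=3, cat=QE) has no partner → excluded.
After projecting and ordering:
t1.holder | t1.cat | t2.cat | t2.amt
Omar | OC | OC | 171

(Omar, OC, OC, 171)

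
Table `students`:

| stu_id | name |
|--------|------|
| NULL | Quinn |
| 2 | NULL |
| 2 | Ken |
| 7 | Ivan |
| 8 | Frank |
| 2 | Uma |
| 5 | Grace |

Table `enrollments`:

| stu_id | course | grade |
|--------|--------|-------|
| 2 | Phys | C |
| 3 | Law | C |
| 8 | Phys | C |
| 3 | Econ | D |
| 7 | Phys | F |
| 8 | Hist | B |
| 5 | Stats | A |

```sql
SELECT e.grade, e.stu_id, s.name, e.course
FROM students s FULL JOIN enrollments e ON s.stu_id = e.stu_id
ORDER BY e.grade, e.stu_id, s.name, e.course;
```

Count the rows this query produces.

10

FULL OUTER JOIN keeps every row from both sides; unmatched rows get NULL for the other side's columns.
Matching on s.stu_id = e.stu_id. A NULL in a compared column never satisfies the condition.
- s[0] stu_id=NULL → no match; kept with NULLs on the e side.
- s[1] stu_id=2 → 1 match(es) in e → 1 row(s).
- s[2] stu_id=2 → 1 match(es) in e → 1 row(s).
- s[3] stu_id=7 → 1 match(es) in e → 1 row(s).
- s[4] stu_id=8 → 2 match(es) in e → 2 row(s).
- s[5] stu_id=2 → 1 match(es) in e → 1 row(s).
- s[6] stu_id=5 → 1 match(es) in e → 1 row(s).
- 2 row(s) from e found no s partner → padded with NULL.
Total: 7 matched + 3 padded = 10 rows.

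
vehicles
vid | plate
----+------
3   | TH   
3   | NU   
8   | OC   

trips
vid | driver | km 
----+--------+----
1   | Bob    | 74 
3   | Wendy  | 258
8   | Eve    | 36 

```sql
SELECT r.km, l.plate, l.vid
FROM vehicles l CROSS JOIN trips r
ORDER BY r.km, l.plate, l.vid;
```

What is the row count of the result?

CROSS JOIN pairs every row of `vehicles` with every row of `trips`: 3 × 3 = 9 rows.

9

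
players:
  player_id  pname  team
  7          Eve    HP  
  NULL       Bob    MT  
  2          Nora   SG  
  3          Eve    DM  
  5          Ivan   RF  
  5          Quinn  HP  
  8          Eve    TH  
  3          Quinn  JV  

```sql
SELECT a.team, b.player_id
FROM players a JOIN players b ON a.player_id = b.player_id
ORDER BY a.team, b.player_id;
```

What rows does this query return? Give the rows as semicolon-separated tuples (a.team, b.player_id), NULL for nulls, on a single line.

(DM, 3); (DM, 3); (HP, 5); (HP, 5); (HP, 7); (JV, 3); (JV, 3); (RF, 5); (RF, 5); (SG, 2); (TH, 8)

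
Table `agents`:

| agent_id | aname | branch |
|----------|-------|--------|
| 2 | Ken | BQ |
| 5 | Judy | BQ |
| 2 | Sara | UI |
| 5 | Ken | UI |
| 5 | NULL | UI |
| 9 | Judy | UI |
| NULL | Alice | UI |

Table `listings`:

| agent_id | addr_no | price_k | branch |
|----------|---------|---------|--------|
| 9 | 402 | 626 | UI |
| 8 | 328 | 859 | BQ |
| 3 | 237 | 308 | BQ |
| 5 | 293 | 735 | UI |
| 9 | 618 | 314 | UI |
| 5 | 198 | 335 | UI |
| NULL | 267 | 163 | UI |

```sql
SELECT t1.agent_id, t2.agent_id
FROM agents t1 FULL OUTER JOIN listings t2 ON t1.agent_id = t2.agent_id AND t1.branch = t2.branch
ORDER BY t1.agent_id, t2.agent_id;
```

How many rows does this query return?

13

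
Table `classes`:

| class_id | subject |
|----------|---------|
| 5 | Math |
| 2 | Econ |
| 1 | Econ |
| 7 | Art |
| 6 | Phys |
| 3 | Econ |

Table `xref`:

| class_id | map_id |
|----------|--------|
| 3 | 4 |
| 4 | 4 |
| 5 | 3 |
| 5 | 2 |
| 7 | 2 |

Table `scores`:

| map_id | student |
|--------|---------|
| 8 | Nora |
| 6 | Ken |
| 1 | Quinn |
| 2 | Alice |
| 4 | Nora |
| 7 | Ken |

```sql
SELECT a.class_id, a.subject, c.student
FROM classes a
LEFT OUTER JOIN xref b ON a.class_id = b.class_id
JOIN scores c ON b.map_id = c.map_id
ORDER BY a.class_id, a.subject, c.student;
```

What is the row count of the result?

Step 1 — a LEFT JOIN b on class_id → 7 row(s).
Then INNER JOIN `scores c` on map_id: keep only rows whose b.map_id appears in c.
Result: 3 row(s).

3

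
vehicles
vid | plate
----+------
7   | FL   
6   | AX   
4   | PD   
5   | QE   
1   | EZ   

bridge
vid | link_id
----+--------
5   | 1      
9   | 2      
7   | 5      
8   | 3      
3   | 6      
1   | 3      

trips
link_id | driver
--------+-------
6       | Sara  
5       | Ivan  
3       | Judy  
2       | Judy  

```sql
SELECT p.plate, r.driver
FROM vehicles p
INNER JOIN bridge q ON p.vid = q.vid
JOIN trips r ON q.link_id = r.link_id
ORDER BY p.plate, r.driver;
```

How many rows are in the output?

2

Step 1 — p INNER JOIN q on vid → 3 row(s).
Then INNER JOIN `trips r` on link_id: keep only rows whose q.link_id appears in r.
Result: 2 row(s).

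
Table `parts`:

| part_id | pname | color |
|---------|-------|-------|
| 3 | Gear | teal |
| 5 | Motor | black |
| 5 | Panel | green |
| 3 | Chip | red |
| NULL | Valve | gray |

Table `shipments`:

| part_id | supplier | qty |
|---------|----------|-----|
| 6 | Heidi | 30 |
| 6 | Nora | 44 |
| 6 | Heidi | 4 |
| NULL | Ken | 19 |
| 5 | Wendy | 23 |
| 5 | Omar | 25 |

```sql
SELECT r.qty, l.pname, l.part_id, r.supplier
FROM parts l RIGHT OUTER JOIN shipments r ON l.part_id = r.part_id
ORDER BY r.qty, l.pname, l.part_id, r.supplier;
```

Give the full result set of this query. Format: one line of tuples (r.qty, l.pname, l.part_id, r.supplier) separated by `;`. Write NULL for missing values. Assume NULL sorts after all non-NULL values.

RIGHT JOIN keeps every row from `shipments`; unmatched rows get NULL for `parts`'s columns.
Matching on l.part_id = r.part_id. A NULL in a compared column never satisfies the condition.
Matched pairs: 4; unmatched r rows kept: 4.

(4, NULL, NULL, Heidi); (19, NULL, NULL, Ken); (23, Motor, 5, Wendy); (23, Panel, 5, Wendy); (25, Motor, 5, Omar); (25, Panel, 5, Omar); (30, NULL, NULL, Heidi); (44, NULL, NULL, Nora)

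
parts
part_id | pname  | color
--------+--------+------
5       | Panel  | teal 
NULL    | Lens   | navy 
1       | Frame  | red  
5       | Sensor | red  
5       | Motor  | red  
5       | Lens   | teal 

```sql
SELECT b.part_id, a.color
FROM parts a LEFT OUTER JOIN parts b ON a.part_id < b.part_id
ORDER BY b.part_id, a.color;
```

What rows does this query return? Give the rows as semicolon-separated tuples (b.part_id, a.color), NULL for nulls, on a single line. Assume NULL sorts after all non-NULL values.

(5, red); (5, red); (5, red); (5, red); (NULL, navy); (NULL, red); (NULL, red); (NULL, teal); (NULL, teal)

LEFT JOIN keeps every row from `parts a`; unmatched rows get NULL for `parts b`'s columns.
Matching on a.part_id < b.part_id. A NULL in a compared column never satisfies the condition.
- a[0] part_id=5 → no match; kept with NULLs on the b side.
- a[1] part_id=NULL → no match; kept with NULLs on the b side.
- a[2] part_id=1 → 4 match(es) in b → 4 row(s).
- a[3] part_id=5 → no match; kept with NULLs on the b side.
- a[4] part_id=5 → no match; kept with NULLs on the b side.
- a[5] part_id=5 → no match; kept with NULLs on the b side.
After projecting and ordering:
b.part_id | a.color
5 | red
5 | red
5 | red
5 | red
NULL | navy
NULL | red
NULL | red
NULL | teal
NULL | teal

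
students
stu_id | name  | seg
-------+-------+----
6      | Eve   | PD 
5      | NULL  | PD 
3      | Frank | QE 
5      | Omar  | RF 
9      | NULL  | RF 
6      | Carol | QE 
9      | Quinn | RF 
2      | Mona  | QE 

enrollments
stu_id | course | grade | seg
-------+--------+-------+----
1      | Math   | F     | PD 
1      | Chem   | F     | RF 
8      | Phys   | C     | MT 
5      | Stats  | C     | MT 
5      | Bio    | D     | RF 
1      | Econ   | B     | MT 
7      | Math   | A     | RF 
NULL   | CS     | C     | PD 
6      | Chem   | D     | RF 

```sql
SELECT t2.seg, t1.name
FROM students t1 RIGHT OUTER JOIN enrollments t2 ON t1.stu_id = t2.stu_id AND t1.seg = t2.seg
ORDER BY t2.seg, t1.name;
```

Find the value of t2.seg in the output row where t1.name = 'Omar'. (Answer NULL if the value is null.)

RIGHT JOIN keeps every row from `enrollments`; unmatched rows get NULL for `students`'s columns.
Matching on t1.stu_id = t2.stu_id AND t1.seg = t2.seg. A NULL in a compared column never satisfies the condition.
Matched pairs: 1; unmatched t2 rows kept: 8.

RF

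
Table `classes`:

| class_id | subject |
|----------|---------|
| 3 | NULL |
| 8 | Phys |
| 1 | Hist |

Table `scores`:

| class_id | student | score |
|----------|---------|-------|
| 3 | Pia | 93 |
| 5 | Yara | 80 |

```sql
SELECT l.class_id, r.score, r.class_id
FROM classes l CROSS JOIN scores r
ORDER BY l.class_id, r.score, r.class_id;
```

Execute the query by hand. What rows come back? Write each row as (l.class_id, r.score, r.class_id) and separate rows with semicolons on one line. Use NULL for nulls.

(1, 80, 5); (1, 93, 3); (3, 80, 5); (3, 93, 3); (8, 80, 5); (8, 93, 3)

CROSS JOIN pairs every row of `classes` with every row of `scores`: 3 × 2 = 6 rows.
After projecting and ordering:
l.class_id | r.score | r.class_id
1 | 80 | 5
1 | 93 | 3
3 | 80 | 5
3 | 93 | 3
8 | 80 | 5
8 | 93 | 3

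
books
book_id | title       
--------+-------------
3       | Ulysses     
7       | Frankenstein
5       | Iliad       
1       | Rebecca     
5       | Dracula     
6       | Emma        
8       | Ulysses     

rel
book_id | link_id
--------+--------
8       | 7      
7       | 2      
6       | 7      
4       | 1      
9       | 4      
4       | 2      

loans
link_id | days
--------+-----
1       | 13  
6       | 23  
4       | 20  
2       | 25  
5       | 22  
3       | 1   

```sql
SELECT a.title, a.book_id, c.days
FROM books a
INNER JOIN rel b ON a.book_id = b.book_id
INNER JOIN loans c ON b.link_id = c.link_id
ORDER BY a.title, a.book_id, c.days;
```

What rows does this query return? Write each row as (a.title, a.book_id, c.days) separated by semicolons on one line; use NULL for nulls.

Joins associate left-to-right: books INNER JOIN rel on book_id gives 3 intermediate row(s).
Then INNER JOIN `loans c` on link_id: keep only rows whose b.link_id appears in c.

(Frankenstein, 7, 25)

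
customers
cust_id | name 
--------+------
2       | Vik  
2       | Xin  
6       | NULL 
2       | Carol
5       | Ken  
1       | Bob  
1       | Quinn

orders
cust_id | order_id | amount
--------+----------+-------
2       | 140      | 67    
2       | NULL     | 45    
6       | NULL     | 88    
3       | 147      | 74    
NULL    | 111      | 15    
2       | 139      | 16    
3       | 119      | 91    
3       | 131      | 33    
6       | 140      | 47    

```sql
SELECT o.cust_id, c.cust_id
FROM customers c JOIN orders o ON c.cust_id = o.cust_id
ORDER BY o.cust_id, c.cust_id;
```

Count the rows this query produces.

INNER JOIN keeps only pairs where the ON condition holds.
Matching on c.cust_id = o.cust_id. A NULL in a compared column never satisfies the condition.
- cust_id=2: 3 matching o row(s), so 3 row(s) emitted.
- cust_id=2: 3 matching o row(s), so 3 row(s) emitted.
- cust_id=6: 2 matching o row(s), so 2 row(s) emitted.
- cust_id=2: 3 matching o row(s), so 3 row(s) emitted.
- cust_id=5: no matching o row, dropped.
- cust_id=1: no matching o row, dropped.
- cust_id=1: no matching o row, dropped.
Total: 11 rows.

11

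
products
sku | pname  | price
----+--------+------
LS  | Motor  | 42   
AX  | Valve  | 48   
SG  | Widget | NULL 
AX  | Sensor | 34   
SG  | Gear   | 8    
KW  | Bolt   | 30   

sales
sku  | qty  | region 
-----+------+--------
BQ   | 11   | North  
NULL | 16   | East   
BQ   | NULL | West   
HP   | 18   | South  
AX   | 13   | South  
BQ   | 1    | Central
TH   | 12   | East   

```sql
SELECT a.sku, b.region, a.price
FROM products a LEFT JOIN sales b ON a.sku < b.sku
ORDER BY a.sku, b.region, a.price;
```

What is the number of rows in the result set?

14

LEFT JOIN keeps every row from `products`; unmatched rows get NULL for `sales`'s columns.
Matching on a.sku < b.sku. A NULL in a compared column never satisfies the condition.
- a[0] sku=LS → 1 match(es) in b → 1 row(s).
- a[1] sku=AX → 5 match(es) in b → 5 row(s).
- a[2] sku=SG → 1 match(es) in b → 1 row(s).
- a[3] sku=AX → 5 match(es) in b → 5 row(s).
- a[4] sku=SG → 1 match(es) in b → 1 row(s).
- a[5] sku=KW → 1 match(es) in b → 1 row(s).
Total: 14 rows.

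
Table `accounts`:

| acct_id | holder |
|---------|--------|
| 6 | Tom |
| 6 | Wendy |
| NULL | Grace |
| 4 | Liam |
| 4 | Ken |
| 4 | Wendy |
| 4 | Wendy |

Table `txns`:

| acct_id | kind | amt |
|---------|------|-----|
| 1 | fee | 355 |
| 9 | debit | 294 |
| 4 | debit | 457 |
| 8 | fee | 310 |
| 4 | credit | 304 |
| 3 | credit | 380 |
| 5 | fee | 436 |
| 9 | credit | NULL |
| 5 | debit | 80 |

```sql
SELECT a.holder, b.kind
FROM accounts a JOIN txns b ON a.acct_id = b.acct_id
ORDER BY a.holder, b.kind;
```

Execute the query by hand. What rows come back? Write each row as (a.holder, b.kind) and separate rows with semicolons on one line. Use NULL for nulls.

(Ken, credit); (Ken, debit); (Liam, credit); (Liam, debit); (Wendy, credit); (Wendy, credit); (Wendy, debit); (Wendy, debit)

INNER JOIN keeps only pairs where the ON condition holds.
Matching on a.acct_id = b.acct_id. A NULL in a compared column never satisfies the condition.
- a row (acct_id=6): no match → dropped.
- a row (acct_id=6): no match → dropped.
- a row (acct_id=NULL): no match → dropped.
- a row (acct_id=4): matches 2 b row(s) → 2 output row(s).
- a row (acct_id=4): matches 2 b row(s) → 2 output row(s).
- a row (acct_id=4): matches 2 b row(s) → 2 output row(s).
- a row (acct_id=4): matches 2 b row(s) → 2 output row(s).
After projecting and ordering:
a.holder | b.kind
Ken | credit
Ken | debit
Liam | credit
Liam | debit
Wendy | credit
Wendy | credit
Wendy | debit
Wendy | debit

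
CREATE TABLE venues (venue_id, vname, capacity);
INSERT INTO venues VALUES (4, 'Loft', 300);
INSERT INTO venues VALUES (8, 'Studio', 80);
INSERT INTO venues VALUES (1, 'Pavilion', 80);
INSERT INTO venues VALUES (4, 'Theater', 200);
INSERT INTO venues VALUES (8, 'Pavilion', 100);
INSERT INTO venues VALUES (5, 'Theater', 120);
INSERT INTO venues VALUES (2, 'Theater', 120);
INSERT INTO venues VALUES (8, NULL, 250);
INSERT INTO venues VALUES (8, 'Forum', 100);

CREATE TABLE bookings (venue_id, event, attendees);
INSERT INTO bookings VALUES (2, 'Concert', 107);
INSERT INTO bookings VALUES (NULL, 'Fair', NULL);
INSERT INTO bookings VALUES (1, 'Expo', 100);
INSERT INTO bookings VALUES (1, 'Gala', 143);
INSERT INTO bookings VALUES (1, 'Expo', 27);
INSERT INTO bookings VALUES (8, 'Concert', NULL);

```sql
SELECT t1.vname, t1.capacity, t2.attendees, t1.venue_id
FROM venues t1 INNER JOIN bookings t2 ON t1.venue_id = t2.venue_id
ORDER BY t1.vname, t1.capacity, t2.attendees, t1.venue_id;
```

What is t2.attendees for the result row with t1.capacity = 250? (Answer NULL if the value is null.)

NULL

INNER JOIN keeps only pairs where the ON condition holds.
Matching on t1.venue_id = t2.venue_id. A NULL in a compared column never satisfies the condition.
- venue_id=4: no matching t2 row, dropped.
- venue_id=8: 1 matching t2 row(s), so 1 row(s) emitted.
- venue_id=1: 3 matching t2 row(s), so 3 row(s) emitted.
- venue_id=4: no matching t2 row, dropped.
- venue_id=8: 1 matching t2 row(s), so 1 row(s) emitted.
- venue_id=5: no matching t2 row, dropped.
- venue_id=2: 1 matching t2 row(s), so 1 row(s) emitted.
- venue_id=8: 1 matching t2 row(s), so 1 row(s) emitted.
- venue_id=8: 1 matching t2 row(s), so 1 row(s) emitted.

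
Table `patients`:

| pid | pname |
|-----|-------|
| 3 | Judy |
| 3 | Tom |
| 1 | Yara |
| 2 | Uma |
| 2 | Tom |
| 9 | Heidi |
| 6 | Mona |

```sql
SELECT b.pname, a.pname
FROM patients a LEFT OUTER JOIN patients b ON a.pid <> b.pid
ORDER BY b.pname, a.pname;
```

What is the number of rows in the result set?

LEFT JOIN keeps every row from `patients a`; unmatched rows get NULL for `patients b`'s columns.
Matching on a.pid <> b.pid.
- pid=3: 5 matching b row(s), so 5 row(s) emitted.
- pid=3: 5 matching b row(s), so 5 row(s) emitted.
- pid=1: 6 matching b row(s), so 6 row(s) emitted.
- pid=2: 5 matching b row(s), so 5 row(s) emitted.
- pid=2: 5 matching b row(s), so 5 row(s) emitted.
- pid=9: 6 matching b row(s), so 6 row(s) emitted.
- pid=6: 6 matching b row(s), so 6 row(s) emitted.
Total: 38 rows.

38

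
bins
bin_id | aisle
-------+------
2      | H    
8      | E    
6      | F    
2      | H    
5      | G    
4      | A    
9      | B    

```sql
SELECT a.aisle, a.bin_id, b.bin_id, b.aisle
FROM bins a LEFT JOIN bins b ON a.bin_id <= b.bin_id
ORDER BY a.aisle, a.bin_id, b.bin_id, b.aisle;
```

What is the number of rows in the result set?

29

LEFT JOIN keeps every row from `bins a`; unmatched rows get NULL for `bins b`'s columns.
Matching on a.bin_id <= b.bin_id.
Matched pairs: 29; unmatched a rows kept: 0.
Total: 29 rows.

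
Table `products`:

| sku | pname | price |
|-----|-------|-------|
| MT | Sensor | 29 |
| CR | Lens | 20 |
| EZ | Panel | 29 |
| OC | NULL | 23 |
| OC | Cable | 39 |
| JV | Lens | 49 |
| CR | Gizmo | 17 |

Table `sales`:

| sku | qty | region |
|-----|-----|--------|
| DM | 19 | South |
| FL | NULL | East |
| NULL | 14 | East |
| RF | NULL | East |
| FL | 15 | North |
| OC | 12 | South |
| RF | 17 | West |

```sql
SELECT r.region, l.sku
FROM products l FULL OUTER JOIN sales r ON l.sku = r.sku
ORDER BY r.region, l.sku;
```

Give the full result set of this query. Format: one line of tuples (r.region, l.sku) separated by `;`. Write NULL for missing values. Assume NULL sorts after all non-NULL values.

(East, NULL); (East, NULL); (East, NULL); (North, NULL); (South, OC); (South, OC); (South, NULL); (West, NULL); (NULL, CR); (NULL, CR); (NULL, EZ); (NULL, JV); (NULL, MT)

FULL OUTER JOIN keeps every row from both sides; unmatched rows get NULL for the other side's columns.
Matching on l.sku = r.sku. A NULL in a compared column never satisfies the condition.
- l[0] sku=MT → no match; kept with NULLs on the r side.
- l[1] sku=CR → no match; kept with NULLs on the r side.
- l[2] sku=EZ → no match; kept with NULLs on the r side.
- l[3] sku=OC → 1 match(es) in r → 1 row(s).
- l[4] sku=OC → 1 match(es) in r → 1 row(s).
- l[5] sku=JV → no match; kept with NULLs on the r side.
- l[6] sku=CR → no match; kept with NULLs on the r side.
- 6 r row(s) had no l match → kept, l columns NULL.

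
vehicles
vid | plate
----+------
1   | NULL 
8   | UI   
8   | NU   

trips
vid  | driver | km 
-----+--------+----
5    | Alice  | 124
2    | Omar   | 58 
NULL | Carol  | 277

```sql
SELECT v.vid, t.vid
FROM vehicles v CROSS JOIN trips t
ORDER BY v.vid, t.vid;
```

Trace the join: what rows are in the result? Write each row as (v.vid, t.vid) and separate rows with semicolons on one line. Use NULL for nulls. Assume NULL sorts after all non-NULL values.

(1, 2); (1, 5); (1, NULL); (8, 2); (8, 2); (8, 5); (8, 5); (8, NULL); (8, NULL)

CROSS JOIN pairs every row of `vehicles` with every row of `trips`: 3 × 3 = 9 rows.
After projecting and ordering:
v.vid | t.vid
1 | 2
1 | 5
1 | NULL
8 | 2
8 | 2
8 | 5
8 | 5
8 | NULL
8 | NULL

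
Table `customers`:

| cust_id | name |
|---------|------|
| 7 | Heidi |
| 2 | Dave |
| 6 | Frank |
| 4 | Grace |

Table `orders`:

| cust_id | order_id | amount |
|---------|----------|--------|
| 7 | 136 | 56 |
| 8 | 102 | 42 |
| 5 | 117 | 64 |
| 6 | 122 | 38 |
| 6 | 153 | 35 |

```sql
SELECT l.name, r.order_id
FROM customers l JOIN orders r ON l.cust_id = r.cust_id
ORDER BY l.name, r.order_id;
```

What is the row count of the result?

3

INNER JOIN keeps only pairs where the ON condition holds.
Matching on l.cust_id = r.cust_id.
Matched pairs: 3.
Total: 3 rows.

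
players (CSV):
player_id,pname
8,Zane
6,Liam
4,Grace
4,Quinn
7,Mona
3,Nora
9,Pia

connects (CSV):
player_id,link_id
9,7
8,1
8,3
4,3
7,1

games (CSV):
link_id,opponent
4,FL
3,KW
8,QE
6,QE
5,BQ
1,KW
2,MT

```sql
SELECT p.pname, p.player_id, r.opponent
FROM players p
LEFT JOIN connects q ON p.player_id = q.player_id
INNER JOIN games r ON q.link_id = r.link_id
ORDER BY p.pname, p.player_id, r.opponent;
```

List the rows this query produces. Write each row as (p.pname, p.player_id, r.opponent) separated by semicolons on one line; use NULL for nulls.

(Grace, 4, KW); (Mona, 7, KW); (Quinn, 4, KW); (Zane, 8, KW); (Zane, 8, KW)

Step 1 — p LEFT JOIN q on player_id → 8 row(s).
Then INNER JOIN `games r` on link_id: keep only rows whose q.link_id appears in r.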